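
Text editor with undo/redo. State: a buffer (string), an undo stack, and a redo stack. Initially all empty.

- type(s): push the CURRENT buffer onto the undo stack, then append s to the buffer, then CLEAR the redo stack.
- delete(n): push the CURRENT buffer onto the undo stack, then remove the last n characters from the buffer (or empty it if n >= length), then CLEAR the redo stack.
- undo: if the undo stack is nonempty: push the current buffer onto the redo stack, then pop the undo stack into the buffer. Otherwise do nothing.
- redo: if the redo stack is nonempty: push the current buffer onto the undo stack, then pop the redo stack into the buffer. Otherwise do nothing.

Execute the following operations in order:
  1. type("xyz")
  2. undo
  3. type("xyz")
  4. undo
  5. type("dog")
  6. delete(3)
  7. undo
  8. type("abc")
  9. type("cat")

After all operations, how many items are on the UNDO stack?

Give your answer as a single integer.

After op 1 (type): buf='xyz' undo_depth=1 redo_depth=0
After op 2 (undo): buf='(empty)' undo_depth=0 redo_depth=1
After op 3 (type): buf='xyz' undo_depth=1 redo_depth=0
After op 4 (undo): buf='(empty)' undo_depth=0 redo_depth=1
After op 5 (type): buf='dog' undo_depth=1 redo_depth=0
After op 6 (delete): buf='(empty)' undo_depth=2 redo_depth=0
After op 7 (undo): buf='dog' undo_depth=1 redo_depth=1
After op 8 (type): buf='dogabc' undo_depth=2 redo_depth=0
After op 9 (type): buf='dogabccat' undo_depth=3 redo_depth=0

Answer: 3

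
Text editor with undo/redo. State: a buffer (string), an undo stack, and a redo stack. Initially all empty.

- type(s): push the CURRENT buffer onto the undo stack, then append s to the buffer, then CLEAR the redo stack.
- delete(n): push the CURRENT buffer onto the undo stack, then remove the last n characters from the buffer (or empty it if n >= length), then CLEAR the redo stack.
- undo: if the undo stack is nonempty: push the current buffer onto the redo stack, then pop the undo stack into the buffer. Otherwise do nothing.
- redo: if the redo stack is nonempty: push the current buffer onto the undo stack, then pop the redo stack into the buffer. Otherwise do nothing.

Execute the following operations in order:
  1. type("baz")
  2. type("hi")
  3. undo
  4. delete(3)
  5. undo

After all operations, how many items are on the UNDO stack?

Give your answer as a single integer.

Answer: 1

Derivation:
After op 1 (type): buf='baz' undo_depth=1 redo_depth=0
After op 2 (type): buf='bazhi' undo_depth=2 redo_depth=0
After op 3 (undo): buf='baz' undo_depth=1 redo_depth=1
After op 4 (delete): buf='(empty)' undo_depth=2 redo_depth=0
After op 5 (undo): buf='baz' undo_depth=1 redo_depth=1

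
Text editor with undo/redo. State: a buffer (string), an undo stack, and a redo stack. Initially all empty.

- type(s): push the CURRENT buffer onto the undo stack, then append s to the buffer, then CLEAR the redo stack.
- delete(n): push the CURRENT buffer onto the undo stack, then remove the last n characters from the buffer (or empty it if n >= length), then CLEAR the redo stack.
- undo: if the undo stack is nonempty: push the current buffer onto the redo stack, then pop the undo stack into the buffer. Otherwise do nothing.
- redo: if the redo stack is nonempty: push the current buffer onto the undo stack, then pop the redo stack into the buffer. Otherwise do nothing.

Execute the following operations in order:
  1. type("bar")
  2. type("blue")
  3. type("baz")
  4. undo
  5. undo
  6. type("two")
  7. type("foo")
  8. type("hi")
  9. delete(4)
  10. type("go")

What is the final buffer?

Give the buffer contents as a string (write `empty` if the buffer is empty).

After op 1 (type): buf='bar' undo_depth=1 redo_depth=0
After op 2 (type): buf='barblue' undo_depth=2 redo_depth=0
After op 3 (type): buf='barbluebaz' undo_depth=3 redo_depth=0
After op 4 (undo): buf='barblue' undo_depth=2 redo_depth=1
After op 5 (undo): buf='bar' undo_depth=1 redo_depth=2
After op 6 (type): buf='bartwo' undo_depth=2 redo_depth=0
After op 7 (type): buf='bartwofoo' undo_depth=3 redo_depth=0
After op 8 (type): buf='bartwofoohi' undo_depth=4 redo_depth=0
After op 9 (delete): buf='bartwof' undo_depth=5 redo_depth=0
After op 10 (type): buf='bartwofgo' undo_depth=6 redo_depth=0

Answer: bartwofgo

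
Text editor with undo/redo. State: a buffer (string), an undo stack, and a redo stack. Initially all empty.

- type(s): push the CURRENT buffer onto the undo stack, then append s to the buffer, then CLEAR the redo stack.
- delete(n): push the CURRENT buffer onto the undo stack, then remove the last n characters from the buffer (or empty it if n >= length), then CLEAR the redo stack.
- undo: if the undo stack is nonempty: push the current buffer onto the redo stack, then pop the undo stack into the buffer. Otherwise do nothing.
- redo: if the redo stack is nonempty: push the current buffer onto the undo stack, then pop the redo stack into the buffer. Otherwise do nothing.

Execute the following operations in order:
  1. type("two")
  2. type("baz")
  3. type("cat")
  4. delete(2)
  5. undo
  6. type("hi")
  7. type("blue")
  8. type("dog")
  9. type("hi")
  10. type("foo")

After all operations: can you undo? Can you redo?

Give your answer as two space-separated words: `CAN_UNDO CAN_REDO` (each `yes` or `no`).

After op 1 (type): buf='two' undo_depth=1 redo_depth=0
After op 2 (type): buf='twobaz' undo_depth=2 redo_depth=0
After op 3 (type): buf='twobazcat' undo_depth=3 redo_depth=0
After op 4 (delete): buf='twobazc' undo_depth=4 redo_depth=0
After op 5 (undo): buf='twobazcat' undo_depth=3 redo_depth=1
After op 6 (type): buf='twobazcathi' undo_depth=4 redo_depth=0
After op 7 (type): buf='twobazcathiblue' undo_depth=5 redo_depth=0
After op 8 (type): buf='twobazcathibluedog' undo_depth=6 redo_depth=0
After op 9 (type): buf='twobazcathibluedoghi' undo_depth=7 redo_depth=0
After op 10 (type): buf='twobazcathibluedoghifoo' undo_depth=8 redo_depth=0

Answer: yes no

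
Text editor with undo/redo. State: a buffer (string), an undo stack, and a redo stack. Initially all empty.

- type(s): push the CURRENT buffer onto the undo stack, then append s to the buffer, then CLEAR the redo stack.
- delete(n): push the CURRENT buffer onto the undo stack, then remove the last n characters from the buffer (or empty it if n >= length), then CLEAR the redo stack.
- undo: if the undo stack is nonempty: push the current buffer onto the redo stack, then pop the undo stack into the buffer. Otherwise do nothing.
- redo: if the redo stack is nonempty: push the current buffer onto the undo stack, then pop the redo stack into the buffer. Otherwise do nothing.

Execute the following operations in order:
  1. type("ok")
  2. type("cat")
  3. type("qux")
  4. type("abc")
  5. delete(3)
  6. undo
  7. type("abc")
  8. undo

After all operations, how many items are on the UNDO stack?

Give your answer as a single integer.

After op 1 (type): buf='ok' undo_depth=1 redo_depth=0
After op 2 (type): buf='okcat' undo_depth=2 redo_depth=0
After op 3 (type): buf='okcatqux' undo_depth=3 redo_depth=0
After op 4 (type): buf='okcatquxabc' undo_depth=4 redo_depth=0
After op 5 (delete): buf='okcatqux' undo_depth=5 redo_depth=0
After op 6 (undo): buf='okcatquxabc' undo_depth=4 redo_depth=1
After op 7 (type): buf='okcatquxabcabc' undo_depth=5 redo_depth=0
After op 8 (undo): buf='okcatquxabc' undo_depth=4 redo_depth=1

Answer: 4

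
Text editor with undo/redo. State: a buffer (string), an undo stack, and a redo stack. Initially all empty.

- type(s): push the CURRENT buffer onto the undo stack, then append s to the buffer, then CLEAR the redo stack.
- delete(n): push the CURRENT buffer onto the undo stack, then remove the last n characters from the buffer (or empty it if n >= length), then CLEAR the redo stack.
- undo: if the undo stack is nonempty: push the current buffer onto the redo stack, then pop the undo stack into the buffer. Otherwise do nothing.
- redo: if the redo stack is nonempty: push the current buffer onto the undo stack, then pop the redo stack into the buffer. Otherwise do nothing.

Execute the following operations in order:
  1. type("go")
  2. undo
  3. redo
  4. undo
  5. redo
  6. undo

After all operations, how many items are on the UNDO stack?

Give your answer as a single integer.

Answer: 0

Derivation:
After op 1 (type): buf='go' undo_depth=1 redo_depth=0
After op 2 (undo): buf='(empty)' undo_depth=0 redo_depth=1
After op 3 (redo): buf='go' undo_depth=1 redo_depth=0
After op 4 (undo): buf='(empty)' undo_depth=0 redo_depth=1
After op 5 (redo): buf='go' undo_depth=1 redo_depth=0
After op 6 (undo): buf='(empty)' undo_depth=0 redo_depth=1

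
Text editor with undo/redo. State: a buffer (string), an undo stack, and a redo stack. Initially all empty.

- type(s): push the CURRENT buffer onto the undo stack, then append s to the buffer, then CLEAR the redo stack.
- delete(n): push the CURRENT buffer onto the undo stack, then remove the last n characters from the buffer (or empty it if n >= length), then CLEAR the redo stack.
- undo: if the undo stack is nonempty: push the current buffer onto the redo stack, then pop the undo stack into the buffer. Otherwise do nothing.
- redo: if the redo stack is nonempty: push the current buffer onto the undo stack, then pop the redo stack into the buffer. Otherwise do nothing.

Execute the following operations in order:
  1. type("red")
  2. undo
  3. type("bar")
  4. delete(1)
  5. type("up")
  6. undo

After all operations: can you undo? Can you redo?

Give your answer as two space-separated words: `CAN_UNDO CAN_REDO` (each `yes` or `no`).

After op 1 (type): buf='red' undo_depth=1 redo_depth=0
After op 2 (undo): buf='(empty)' undo_depth=0 redo_depth=1
After op 3 (type): buf='bar' undo_depth=1 redo_depth=0
After op 4 (delete): buf='ba' undo_depth=2 redo_depth=0
After op 5 (type): buf='baup' undo_depth=3 redo_depth=0
After op 6 (undo): buf='ba' undo_depth=2 redo_depth=1

Answer: yes yes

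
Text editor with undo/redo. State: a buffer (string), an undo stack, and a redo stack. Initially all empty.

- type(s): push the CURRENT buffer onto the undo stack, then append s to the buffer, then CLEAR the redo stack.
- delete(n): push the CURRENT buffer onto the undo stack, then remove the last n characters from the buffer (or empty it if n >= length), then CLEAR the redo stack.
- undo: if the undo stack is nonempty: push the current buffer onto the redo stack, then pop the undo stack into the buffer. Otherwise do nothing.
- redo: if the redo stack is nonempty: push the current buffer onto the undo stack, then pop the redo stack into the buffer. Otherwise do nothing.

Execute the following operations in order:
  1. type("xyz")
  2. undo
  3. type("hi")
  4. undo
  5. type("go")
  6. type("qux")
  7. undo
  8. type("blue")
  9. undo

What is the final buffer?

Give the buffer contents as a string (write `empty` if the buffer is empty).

Answer: go

Derivation:
After op 1 (type): buf='xyz' undo_depth=1 redo_depth=0
After op 2 (undo): buf='(empty)' undo_depth=0 redo_depth=1
After op 3 (type): buf='hi' undo_depth=1 redo_depth=0
After op 4 (undo): buf='(empty)' undo_depth=0 redo_depth=1
After op 5 (type): buf='go' undo_depth=1 redo_depth=0
After op 6 (type): buf='goqux' undo_depth=2 redo_depth=0
After op 7 (undo): buf='go' undo_depth=1 redo_depth=1
After op 8 (type): buf='goblue' undo_depth=2 redo_depth=0
After op 9 (undo): buf='go' undo_depth=1 redo_depth=1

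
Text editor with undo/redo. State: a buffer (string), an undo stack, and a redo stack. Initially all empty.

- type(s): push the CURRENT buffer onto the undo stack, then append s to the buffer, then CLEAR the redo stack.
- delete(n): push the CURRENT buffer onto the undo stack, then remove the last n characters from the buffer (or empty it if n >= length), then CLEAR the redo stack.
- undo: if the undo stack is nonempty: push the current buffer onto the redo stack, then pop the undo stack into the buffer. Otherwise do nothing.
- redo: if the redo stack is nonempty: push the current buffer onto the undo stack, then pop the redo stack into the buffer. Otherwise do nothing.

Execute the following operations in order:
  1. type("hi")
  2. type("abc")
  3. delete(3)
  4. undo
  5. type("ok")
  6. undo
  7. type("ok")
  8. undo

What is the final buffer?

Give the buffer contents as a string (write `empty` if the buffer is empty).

After op 1 (type): buf='hi' undo_depth=1 redo_depth=0
After op 2 (type): buf='hiabc' undo_depth=2 redo_depth=0
After op 3 (delete): buf='hi' undo_depth=3 redo_depth=0
After op 4 (undo): buf='hiabc' undo_depth=2 redo_depth=1
After op 5 (type): buf='hiabcok' undo_depth=3 redo_depth=0
After op 6 (undo): buf='hiabc' undo_depth=2 redo_depth=1
After op 7 (type): buf='hiabcok' undo_depth=3 redo_depth=0
After op 8 (undo): buf='hiabc' undo_depth=2 redo_depth=1

Answer: hiabc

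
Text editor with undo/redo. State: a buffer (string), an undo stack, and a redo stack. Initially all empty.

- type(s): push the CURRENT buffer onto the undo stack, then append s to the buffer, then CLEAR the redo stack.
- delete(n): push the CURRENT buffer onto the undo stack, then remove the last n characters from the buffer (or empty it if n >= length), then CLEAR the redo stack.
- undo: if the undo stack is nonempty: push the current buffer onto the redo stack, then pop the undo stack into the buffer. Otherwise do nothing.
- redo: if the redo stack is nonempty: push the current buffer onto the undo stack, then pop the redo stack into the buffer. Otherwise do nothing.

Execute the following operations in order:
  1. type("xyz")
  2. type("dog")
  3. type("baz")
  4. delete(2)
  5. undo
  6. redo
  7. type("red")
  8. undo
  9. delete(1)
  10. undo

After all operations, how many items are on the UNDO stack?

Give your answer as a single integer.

Answer: 4

Derivation:
After op 1 (type): buf='xyz' undo_depth=1 redo_depth=0
After op 2 (type): buf='xyzdog' undo_depth=2 redo_depth=0
After op 3 (type): buf='xyzdogbaz' undo_depth=3 redo_depth=0
After op 4 (delete): buf='xyzdogb' undo_depth=4 redo_depth=0
After op 5 (undo): buf='xyzdogbaz' undo_depth=3 redo_depth=1
After op 6 (redo): buf='xyzdogb' undo_depth=4 redo_depth=0
After op 7 (type): buf='xyzdogbred' undo_depth=5 redo_depth=0
After op 8 (undo): buf='xyzdogb' undo_depth=4 redo_depth=1
After op 9 (delete): buf='xyzdog' undo_depth=5 redo_depth=0
After op 10 (undo): buf='xyzdogb' undo_depth=4 redo_depth=1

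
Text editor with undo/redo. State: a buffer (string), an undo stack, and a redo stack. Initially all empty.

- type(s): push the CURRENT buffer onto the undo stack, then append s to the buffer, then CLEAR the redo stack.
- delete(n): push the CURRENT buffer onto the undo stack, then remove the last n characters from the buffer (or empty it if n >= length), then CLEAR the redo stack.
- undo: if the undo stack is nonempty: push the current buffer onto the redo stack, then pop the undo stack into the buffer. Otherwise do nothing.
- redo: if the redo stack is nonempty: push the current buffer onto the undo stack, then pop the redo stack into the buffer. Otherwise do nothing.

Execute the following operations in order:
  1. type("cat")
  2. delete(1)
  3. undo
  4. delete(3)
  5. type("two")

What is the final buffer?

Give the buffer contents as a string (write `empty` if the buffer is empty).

Answer: two

Derivation:
After op 1 (type): buf='cat' undo_depth=1 redo_depth=0
After op 2 (delete): buf='ca' undo_depth=2 redo_depth=0
After op 3 (undo): buf='cat' undo_depth=1 redo_depth=1
After op 4 (delete): buf='(empty)' undo_depth=2 redo_depth=0
After op 5 (type): buf='two' undo_depth=3 redo_depth=0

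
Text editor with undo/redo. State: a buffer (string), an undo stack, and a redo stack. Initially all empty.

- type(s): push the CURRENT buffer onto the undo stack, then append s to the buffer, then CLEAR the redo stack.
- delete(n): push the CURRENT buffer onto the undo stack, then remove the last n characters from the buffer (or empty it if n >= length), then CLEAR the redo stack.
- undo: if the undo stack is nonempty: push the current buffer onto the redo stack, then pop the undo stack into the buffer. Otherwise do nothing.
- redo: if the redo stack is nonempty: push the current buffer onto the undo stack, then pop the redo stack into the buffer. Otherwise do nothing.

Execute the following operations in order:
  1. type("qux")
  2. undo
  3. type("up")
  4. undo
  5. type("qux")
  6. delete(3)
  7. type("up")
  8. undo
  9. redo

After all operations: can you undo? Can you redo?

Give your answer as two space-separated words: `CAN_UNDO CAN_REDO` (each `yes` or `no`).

Answer: yes no

Derivation:
After op 1 (type): buf='qux' undo_depth=1 redo_depth=0
After op 2 (undo): buf='(empty)' undo_depth=0 redo_depth=1
After op 3 (type): buf='up' undo_depth=1 redo_depth=0
After op 4 (undo): buf='(empty)' undo_depth=0 redo_depth=1
After op 5 (type): buf='qux' undo_depth=1 redo_depth=0
After op 6 (delete): buf='(empty)' undo_depth=2 redo_depth=0
After op 7 (type): buf='up' undo_depth=3 redo_depth=0
After op 8 (undo): buf='(empty)' undo_depth=2 redo_depth=1
After op 9 (redo): buf='up' undo_depth=3 redo_depth=0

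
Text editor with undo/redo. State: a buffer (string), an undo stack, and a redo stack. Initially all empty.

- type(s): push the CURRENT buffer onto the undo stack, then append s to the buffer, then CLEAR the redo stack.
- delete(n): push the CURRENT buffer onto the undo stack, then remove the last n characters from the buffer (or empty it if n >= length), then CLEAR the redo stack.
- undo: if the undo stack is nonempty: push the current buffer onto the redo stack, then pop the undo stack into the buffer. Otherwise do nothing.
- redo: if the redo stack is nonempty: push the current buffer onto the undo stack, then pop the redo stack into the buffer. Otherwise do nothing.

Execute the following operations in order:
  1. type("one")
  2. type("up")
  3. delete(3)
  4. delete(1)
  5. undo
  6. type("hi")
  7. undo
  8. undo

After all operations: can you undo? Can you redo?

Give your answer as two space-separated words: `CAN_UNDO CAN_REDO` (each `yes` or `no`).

After op 1 (type): buf='one' undo_depth=1 redo_depth=0
After op 2 (type): buf='oneup' undo_depth=2 redo_depth=0
After op 3 (delete): buf='on' undo_depth=3 redo_depth=0
After op 4 (delete): buf='o' undo_depth=4 redo_depth=0
After op 5 (undo): buf='on' undo_depth=3 redo_depth=1
After op 6 (type): buf='onhi' undo_depth=4 redo_depth=0
After op 7 (undo): buf='on' undo_depth=3 redo_depth=1
After op 8 (undo): buf='oneup' undo_depth=2 redo_depth=2

Answer: yes yes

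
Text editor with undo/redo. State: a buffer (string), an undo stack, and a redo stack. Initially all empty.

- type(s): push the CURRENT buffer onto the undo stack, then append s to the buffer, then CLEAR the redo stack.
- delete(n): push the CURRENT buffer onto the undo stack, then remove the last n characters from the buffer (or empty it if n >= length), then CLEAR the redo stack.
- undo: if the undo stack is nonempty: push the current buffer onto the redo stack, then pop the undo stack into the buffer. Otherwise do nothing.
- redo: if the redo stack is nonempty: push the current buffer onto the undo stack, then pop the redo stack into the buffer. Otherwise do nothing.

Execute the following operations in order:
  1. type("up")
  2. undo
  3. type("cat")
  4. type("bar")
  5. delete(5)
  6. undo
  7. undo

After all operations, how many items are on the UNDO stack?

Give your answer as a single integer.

Answer: 1

Derivation:
After op 1 (type): buf='up' undo_depth=1 redo_depth=0
After op 2 (undo): buf='(empty)' undo_depth=0 redo_depth=1
After op 3 (type): buf='cat' undo_depth=1 redo_depth=0
After op 4 (type): buf='catbar' undo_depth=2 redo_depth=0
After op 5 (delete): buf='c' undo_depth=3 redo_depth=0
After op 6 (undo): buf='catbar' undo_depth=2 redo_depth=1
After op 7 (undo): buf='cat' undo_depth=1 redo_depth=2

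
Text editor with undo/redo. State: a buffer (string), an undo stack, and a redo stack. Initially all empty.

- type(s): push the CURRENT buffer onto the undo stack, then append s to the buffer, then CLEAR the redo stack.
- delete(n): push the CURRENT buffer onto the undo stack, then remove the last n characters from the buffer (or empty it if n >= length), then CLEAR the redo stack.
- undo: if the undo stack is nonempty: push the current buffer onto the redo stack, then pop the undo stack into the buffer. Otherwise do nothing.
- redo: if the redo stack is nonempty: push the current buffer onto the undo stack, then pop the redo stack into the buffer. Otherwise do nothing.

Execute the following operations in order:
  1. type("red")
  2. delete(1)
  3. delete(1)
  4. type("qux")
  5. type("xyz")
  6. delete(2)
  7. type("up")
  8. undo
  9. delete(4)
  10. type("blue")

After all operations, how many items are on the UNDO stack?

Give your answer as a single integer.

After op 1 (type): buf='red' undo_depth=1 redo_depth=0
After op 2 (delete): buf='re' undo_depth=2 redo_depth=0
After op 3 (delete): buf='r' undo_depth=3 redo_depth=0
After op 4 (type): buf='rqux' undo_depth=4 redo_depth=0
After op 5 (type): buf='rquxxyz' undo_depth=5 redo_depth=0
After op 6 (delete): buf='rquxx' undo_depth=6 redo_depth=0
After op 7 (type): buf='rquxxup' undo_depth=7 redo_depth=0
After op 8 (undo): buf='rquxx' undo_depth=6 redo_depth=1
After op 9 (delete): buf='r' undo_depth=7 redo_depth=0
After op 10 (type): buf='rblue' undo_depth=8 redo_depth=0

Answer: 8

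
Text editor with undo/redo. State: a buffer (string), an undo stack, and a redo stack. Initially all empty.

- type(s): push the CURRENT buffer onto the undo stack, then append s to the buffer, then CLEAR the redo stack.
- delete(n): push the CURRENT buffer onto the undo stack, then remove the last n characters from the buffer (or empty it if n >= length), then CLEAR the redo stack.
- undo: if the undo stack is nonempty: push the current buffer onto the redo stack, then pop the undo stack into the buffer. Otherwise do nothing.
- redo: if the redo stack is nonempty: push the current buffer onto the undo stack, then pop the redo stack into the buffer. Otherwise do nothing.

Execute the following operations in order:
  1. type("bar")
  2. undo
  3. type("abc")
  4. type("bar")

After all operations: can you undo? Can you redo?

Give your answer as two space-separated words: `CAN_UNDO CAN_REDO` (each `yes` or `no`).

Answer: yes no

Derivation:
After op 1 (type): buf='bar' undo_depth=1 redo_depth=0
After op 2 (undo): buf='(empty)' undo_depth=0 redo_depth=1
After op 3 (type): buf='abc' undo_depth=1 redo_depth=0
After op 4 (type): buf='abcbar' undo_depth=2 redo_depth=0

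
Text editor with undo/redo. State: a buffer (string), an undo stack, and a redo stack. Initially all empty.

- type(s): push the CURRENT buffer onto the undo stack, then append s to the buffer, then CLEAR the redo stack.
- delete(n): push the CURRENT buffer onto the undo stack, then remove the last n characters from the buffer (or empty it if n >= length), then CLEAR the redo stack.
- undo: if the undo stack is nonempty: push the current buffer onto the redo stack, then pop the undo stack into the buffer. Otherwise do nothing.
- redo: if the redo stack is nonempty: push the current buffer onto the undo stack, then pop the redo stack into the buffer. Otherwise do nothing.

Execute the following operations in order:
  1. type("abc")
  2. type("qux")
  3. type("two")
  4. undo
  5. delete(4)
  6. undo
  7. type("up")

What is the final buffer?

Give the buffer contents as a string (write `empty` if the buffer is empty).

After op 1 (type): buf='abc' undo_depth=1 redo_depth=0
After op 2 (type): buf='abcqux' undo_depth=2 redo_depth=0
After op 3 (type): buf='abcquxtwo' undo_depth=3 redo_depth=0
After op 4 (undo): buf='abcqux' undo_depth=2 redo_depth=1
After op 5 (delete): buf='ab' undo_depth=3 redo_depth=0
After op 6 (undo): buf='abcqux' undo_depth=2 redo_depth=1
After op 7 (type): buf='abcquxup' undo_depth=3 redo_depth=0

Answer: abcquxup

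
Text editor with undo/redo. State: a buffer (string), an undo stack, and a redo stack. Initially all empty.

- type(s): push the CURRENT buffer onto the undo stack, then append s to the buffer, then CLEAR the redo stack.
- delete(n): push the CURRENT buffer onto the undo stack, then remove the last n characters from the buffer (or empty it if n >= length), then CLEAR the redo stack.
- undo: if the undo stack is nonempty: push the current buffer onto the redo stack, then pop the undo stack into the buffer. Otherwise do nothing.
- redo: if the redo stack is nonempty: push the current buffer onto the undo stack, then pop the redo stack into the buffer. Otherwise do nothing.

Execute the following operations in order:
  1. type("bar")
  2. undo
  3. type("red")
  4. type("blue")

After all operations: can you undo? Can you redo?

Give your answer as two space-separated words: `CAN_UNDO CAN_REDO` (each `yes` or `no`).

After op 1 (type): buf='bar' undo_depth=1 redo_depth=0
After op 2 (undo): buf='(empty)' undo_depth=0 redo_depth=1
After op 3 (type): buf='red' undo_depth=1 redo_depth=0
After op 4 (type): buf='redblue' undo_depth=2 redo_depth=0

Answer: yes no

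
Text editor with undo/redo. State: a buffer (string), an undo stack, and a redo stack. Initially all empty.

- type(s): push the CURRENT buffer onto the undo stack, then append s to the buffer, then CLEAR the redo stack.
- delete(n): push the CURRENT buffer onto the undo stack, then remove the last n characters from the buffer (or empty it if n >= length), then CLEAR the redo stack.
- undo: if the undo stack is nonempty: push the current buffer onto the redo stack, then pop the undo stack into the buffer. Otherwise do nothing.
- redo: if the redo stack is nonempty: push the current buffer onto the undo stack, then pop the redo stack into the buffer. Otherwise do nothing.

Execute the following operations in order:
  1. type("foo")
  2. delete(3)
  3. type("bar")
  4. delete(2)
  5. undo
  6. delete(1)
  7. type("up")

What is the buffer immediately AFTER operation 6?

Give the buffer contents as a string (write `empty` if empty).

After op 1 (type): buf='foo' undo_depth=1 redo_depth=0
After op 2 (delete): buf='(empty)' undo_depth=2 redo_depth=0
After op 3 (type): buf='bar' undo_depth=3 redo_depth=0
After op 4 (delete): buf='b' undo_depth=4 redo_depth=0
After op 5 (undo): buf='bar' undo_depth=3 redo_depth=1
After op 6 (delete): buf='ba' undo_depth=4 redo_depth=0

Answer: ba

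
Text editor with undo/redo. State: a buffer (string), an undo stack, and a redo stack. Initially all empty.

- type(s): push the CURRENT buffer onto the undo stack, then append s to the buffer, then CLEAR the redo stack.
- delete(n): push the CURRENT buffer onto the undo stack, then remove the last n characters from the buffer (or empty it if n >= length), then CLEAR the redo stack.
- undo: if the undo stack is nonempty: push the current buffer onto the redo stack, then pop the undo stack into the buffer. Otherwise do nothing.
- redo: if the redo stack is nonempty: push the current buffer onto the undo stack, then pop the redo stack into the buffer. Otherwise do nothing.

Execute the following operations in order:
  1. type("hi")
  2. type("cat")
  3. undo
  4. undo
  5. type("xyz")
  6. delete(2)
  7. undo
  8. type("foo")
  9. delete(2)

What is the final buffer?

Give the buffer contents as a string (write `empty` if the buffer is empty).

Answer: xyzf

Derivation:
After op 1 (type): buf='hi' undo_depth=1 redo_depth=0
After op 2 (type): buf='hicat' undo_depth=2 redo_depth=0
After op 3 (undo): buf='hi' undo_depth=1 redo_depth=1
After op 4 (undo): buf='(empty)' undo_depth=0 redo_depth=2
After op 5 (type): buf='xyz' undo_depth=1 redo_depth=0
After op 6 (delete): buf='x' undo_depth=2 redo_depth=0
After op 7 (undo): buf='xyz' undo_depth=1 redo_depth=1
After op 8 (type): buf='xyzfoo' undo_depth=2 redo_depth=0
After op 9 (delete): buf='xyzf' undo_depth=3 redo_depth=0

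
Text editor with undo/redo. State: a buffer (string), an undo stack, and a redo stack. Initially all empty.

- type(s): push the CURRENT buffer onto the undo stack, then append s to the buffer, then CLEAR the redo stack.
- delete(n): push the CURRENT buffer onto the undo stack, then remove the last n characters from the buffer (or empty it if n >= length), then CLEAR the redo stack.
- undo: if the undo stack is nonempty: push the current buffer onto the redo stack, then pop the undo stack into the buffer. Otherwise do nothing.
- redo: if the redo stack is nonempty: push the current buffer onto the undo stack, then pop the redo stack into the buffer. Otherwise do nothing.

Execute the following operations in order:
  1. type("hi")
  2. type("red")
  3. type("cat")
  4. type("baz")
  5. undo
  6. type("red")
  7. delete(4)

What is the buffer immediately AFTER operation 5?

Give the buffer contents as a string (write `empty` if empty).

Answer: hiredcat

Derivation:
After op 1 (type): buf='hi' undo_depth=1 redo_depth=0
After op 2 (type): buf='hired' undo_depth=2 redo_depth=0
After op 3 (type): buf='hiredcat' undo_depth=3 redo_depth=0
After op 4 (type): buf='hiredcatbaz' undo_depth=4 redo_depth=0
After op 5 (undo): buf='hiredcat' undo_depth=3 redo_depth=1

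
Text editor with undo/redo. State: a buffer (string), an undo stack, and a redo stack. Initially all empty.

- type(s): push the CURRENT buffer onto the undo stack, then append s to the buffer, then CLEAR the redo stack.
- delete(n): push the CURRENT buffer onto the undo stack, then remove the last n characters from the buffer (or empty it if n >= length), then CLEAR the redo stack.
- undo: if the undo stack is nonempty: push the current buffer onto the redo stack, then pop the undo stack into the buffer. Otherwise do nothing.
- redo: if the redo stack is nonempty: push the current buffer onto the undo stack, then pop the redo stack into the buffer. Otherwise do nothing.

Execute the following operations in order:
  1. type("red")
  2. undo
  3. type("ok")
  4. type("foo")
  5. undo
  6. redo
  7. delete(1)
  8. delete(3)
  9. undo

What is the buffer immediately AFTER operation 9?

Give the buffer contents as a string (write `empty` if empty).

After op 1 (type): buf='red' undo_depth=1 redo_depth=0
After op 2 (undo): buf='(empty)' undo_depth=0 redo_depth=1
After op 3 (type): buf='ok' undo_depth=1 redo_depth=0
After op 4 (type): buf='okfoo' undo_depth=2 redo_depth=0
After op 5 (undo): buf='ok' undo_depth=1 redo_depth=1
After op 6 (redo): buf='okfoo' undo_depth=2 redo_depth=0
After op 7 (delete): buf='okfo' undo_depth=3 redo_depth=0
After op 8 (delete): buf='o' undo_depth=4 redo_depth=0
After op 9 (undo): buf='okfo' undo_depth=3 redo_depth=1

Answer: okfo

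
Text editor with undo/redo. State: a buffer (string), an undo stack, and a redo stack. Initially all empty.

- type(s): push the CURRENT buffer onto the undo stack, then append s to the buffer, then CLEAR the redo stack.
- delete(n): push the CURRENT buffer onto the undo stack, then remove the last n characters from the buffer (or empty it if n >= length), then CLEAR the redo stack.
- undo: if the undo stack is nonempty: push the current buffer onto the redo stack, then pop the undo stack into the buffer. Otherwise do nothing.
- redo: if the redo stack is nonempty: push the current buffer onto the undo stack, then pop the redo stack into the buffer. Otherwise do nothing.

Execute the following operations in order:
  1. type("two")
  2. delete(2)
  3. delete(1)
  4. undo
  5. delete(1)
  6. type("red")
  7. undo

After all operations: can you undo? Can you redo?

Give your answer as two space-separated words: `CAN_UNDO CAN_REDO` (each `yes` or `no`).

Answer: yes yes

Derivation:
After op 1 (type): buf='two' undo_depth=1 redo_depth=0
After op 2 (delete): buf='t' undo_depth=2 redo_depth=0
After op 3 (delete): buf='(empty)' undo_depth=3 redo_depth=0
After op 4 (undo): buf='t' undo_depth=2 redo_depth=1
After op 5 (delete): buf='(empty)' undo_depth=3 redo_depth=0
After op 6 (type): buf='red' undo_depth=4 redo_depth=0
After op 7 (undo): buf='(empty)' undo_depth=3 redo_depth=1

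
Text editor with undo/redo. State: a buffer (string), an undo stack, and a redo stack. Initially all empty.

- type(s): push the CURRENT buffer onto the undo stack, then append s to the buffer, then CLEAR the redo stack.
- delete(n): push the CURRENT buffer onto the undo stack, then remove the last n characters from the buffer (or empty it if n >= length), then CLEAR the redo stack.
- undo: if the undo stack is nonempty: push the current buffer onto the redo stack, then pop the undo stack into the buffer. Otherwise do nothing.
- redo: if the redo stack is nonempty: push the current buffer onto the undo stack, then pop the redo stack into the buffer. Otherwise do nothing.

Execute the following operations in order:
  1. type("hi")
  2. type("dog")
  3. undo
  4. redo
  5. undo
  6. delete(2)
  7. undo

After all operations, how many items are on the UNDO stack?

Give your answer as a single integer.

After op 1 (type): buf='hi' undo_depth=1 redo_depth=0
After op 2 (type): buf='hidog' undo_depth=2 redo_depth=0
After op 3 (undo): buf='hi' undo_depth=1 redo_depth=1
After op 4 (redo): buf='hidog' undo_depth=2 redo_depth=0
After op 5 (undo): buf='hi' undo_depth=1 redo_depth=1
After op 6 (delete): buf='(empty)' undo_depth=2 redo_depth=0
After op 7 (undo): buf='hi' undo_depth=1 redo_depth=1

Answer: 1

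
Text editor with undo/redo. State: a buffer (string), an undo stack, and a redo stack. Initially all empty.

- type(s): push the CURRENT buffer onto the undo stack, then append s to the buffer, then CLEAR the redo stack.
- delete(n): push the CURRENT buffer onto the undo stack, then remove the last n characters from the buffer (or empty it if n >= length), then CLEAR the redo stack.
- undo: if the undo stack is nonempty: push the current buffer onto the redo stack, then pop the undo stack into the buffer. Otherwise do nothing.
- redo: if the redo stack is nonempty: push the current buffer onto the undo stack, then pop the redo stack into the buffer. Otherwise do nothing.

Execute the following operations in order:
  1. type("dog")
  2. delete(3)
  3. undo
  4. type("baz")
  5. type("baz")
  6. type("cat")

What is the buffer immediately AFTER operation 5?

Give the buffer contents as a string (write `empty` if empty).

After op 1 (type): buf='dog' undo_depth=1 redo_depth=0
After op 2 (delete): buf='(empty)' undo_depth=2 redo_depth=0
After op 3 (undo): buf='dog' undo_depth=1 redo_depth=1
After op 4 (type): buf='dogbaz' undo_depth=2 redo_depth=0
After op 5 (type): buf='dogbazbaz' undo_depth=3 redo_depth=0

Answer: dogbazbaz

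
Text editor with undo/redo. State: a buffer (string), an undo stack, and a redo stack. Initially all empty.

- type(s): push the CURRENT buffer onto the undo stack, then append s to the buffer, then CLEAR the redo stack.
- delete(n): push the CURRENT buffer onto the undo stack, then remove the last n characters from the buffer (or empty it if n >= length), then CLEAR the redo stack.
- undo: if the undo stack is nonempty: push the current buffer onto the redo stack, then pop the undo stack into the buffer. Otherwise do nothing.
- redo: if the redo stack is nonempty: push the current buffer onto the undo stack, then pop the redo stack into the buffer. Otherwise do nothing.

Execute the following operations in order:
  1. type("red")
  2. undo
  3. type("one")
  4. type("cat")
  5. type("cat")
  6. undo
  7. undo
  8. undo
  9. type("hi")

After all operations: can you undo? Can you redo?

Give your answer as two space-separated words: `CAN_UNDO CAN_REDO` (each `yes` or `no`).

After op 1 (type): buf='red' undo_depth=1 redo_depth=0
After op 2 (undo): buf='(empty)' undo_depth=0 redo_depth=1
After op 3 (type): buf='one' undo_depth=1 redo_depth=0
After op 4 (type): buf='onecat' undo_depth=2 redo_depth=0
After op 5 (type): buf='onecatcat' undo_depth=3 redo_depth=0
After op 6 (undo): buf='onecat' undo_depth=2 redo_depth=1
After op 7 (undo): buf='one' undo_depth=1 redo_depth=2
After op 8 (undo): buf='(empty)' undo_depth=0 redo_depth=3
After op 9 (type): buf='hi' undo_depth=1 redo_depth=0

Answer: yes no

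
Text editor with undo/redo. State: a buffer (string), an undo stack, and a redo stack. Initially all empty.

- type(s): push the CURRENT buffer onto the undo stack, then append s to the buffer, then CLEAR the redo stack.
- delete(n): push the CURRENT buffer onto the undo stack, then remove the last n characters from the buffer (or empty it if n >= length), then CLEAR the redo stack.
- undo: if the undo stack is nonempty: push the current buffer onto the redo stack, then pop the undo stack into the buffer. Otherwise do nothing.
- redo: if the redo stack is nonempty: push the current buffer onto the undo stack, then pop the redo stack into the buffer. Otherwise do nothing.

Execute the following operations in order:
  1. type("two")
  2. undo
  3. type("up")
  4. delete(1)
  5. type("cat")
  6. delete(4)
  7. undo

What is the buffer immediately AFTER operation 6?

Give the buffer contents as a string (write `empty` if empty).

After op 1 (type): buf='two' undo_depth=1 redo_depth=0
After op 2 (undo): buf='(empty)' undo_depth=0 redo_depth=1
After op 3 (type): buf='up' undo_depth=1 redo_depth=0
After op 4 (delete): buf='u' undo_depth=2 redo_depth=0
After op 5 (type): buf='ucat' undo_depth=3 redo_depth=0
After op 6 (delete): buf='(empty)' undo_depth=4 redo_depth=0

Answer: empty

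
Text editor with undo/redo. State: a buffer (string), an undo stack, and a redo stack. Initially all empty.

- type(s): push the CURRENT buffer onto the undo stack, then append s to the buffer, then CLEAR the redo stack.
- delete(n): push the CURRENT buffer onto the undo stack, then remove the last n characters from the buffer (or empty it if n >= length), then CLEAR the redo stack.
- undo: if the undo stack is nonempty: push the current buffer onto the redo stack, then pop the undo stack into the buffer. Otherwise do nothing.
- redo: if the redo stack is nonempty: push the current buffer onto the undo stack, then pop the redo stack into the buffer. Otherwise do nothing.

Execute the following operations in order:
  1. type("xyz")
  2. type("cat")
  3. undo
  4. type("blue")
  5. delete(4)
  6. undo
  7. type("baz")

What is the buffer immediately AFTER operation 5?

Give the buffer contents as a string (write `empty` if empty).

After op 1 (type): buf='xyz' undo_depth=1 redo_depth=0
After op 2 (type): buf='xyzcat' undo_depth=2 redo_depth=0
After op 3 (undo): buf='xyz' undo_depth=1 redo_depth=1
After op 4 (type): buf='xyzblue' undo_depth=2 redo_depth=0
After op 5 (delete): buf='xyz' undo_depth=3 redo_depth=0

Answer: xyz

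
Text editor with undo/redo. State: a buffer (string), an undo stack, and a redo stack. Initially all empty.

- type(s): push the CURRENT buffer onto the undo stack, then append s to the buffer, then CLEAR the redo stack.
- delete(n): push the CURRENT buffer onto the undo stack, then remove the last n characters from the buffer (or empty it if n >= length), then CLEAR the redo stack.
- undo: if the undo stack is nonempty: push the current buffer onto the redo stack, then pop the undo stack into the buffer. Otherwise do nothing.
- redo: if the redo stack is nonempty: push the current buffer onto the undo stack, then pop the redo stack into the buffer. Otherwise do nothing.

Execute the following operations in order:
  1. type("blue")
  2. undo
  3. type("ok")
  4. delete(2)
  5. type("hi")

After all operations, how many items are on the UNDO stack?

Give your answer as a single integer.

Answer: 3

Derivation:
After op 1 (type): buf='blue' undo_depth=1 redo_depth=0
After op 2 (undo): buf='(empty)' undo_depth=0 redo_depth=1
After op 3 (type): buf='ok' undo_depth=1 redo_depth=0
After op 4 (delete): buf='(empty)' undo_depth=2 redo_depth=0
After op 5 (type): buf='hi' undo_depth=3 redo_depth=0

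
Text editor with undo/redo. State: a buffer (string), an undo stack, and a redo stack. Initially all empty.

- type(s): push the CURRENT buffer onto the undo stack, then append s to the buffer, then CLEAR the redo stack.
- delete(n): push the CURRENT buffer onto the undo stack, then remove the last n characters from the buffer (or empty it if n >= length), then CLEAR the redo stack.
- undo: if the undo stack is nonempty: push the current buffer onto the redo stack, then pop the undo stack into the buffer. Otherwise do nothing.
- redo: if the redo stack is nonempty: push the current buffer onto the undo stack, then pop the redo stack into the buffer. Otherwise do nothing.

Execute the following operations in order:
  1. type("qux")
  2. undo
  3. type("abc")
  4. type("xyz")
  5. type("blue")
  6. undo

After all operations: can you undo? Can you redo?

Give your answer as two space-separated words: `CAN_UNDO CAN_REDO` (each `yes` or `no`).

After op 1 (type): buf='qux' undo_depth=1 redo_depth=0
After op 2 (undo): buf='(empty)' undo_depth=0 redo_depth=1
After op 3 (type): buf='abc' undo_depth=1 redo_depth=0
After op 4 (type): buf='abcxyz' undo_depth=2 redo_depth=0
After op 5 (type): buf='abcxyzblue' undo_depth=3 redo_depth=0
After op 6 (undo): buf='abcxyz' undo_depth=2 redo_depth=1

Answer: yes yes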